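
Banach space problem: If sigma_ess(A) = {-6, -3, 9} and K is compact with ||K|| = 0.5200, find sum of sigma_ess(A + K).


By Weyl's theorem, the essential spectrum is invariant under compact perturbations.
sigma_ess(A + K) = sigma_ess(A) = {-6, -3, 9}
Sum = -6 + -3 + 9 = 0

0


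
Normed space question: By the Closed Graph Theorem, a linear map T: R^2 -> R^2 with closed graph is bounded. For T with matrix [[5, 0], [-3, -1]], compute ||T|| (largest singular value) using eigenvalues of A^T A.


A^T A = [[34, 3], [3, 1]]
trace(A^T A) = 35, det(A^T A) = 25
discriminant = 35^2 - 4*25 = 1125
Largest eigenvalue of A^T A = (trace + sqrt(disc))/2 = 34.2705
||T|| = sqrt(34.2705) = 5.8541

5.8541


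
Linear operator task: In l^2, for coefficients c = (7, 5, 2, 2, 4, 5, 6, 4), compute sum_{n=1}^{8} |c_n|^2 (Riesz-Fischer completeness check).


sum |c_n|^2 = 7^2 + 5^2 + 2^2 + 2^2 + 4^2 + 5^2 + 6^2 + 4^2
= 49 + 25 + 4 + 4 + 16 + 25 + 36 + 16
= 175

175


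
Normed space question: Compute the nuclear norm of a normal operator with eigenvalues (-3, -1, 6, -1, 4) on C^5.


For a normal operator, singular values equal |eigenvalues|.
Trace norm = sum |lambda_i| = 3 + 1 + 6 + 1 + 4
= 15

15


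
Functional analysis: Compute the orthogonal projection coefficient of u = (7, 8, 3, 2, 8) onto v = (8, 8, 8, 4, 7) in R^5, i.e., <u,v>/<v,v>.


Computing <u,v> = 7*8 + 8*8 + 3*8 + 2*4 + 8*7 = 208
Computing <v,v> = 8^2 + 8^2 + 8^2 + 4^2 + 7^2 = 257
Projection coefficient = 208/257 = 0.8093

0.8093


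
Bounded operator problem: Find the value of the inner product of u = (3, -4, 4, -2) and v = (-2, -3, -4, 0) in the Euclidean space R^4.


Computing the standard inner product <u, v> = sum u_i * v_i
= 3*-2 + -4*-3 + 4*-4 + -2*0
= -6 + 12 + -16 + 0
= -10

-10


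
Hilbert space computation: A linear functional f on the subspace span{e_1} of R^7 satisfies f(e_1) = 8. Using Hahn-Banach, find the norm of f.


The norm of f is given by ||f|| = sup_{||x||=1} |f(x)|.
On span{e_1}, ||e_1|| = 1, so ||f|| = |f(e_1)| / ||e_1||
= |8| / 1 = 8.0000

8.0000


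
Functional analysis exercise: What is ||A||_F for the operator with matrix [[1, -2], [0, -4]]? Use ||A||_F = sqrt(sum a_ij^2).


||A||_F^2 = sum a_ij^2
= 1^2 + (-2)^2 + 0^2 + (-4)^2
= 1 + 4 + 0 + 16 = 21
||A||_F = sqrt(21) = 4.5826

4.5826


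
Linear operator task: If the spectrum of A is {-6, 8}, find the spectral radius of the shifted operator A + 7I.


Spectrum of A + 7I = {1, 15}
Spectral radius = max |lambda| over the shifted spectrum
= max(1, 15) = 15

15


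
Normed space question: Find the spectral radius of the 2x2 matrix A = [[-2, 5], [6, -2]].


For a 2x2 matrix, eigenvalues satisfy lambda^2 - (trace)*lambda + det = 0
trace = -2 + -2 = -4
det = -2*-2 - 5*6 = -26
discriminant = (-4)^2 - 4*(-26) = 120
spectral radius = max |eigenvalue| = 7.4772

7.4772


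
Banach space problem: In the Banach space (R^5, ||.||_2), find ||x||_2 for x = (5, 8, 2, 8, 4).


The l^2 norm = (sum |x_i|^2)^(1/2)
Sum of 2th powers = 25 + 64 + 4 + 64 + 16 = 173
||x||_2 = (173)^(1/2) = 13.1529

13.1529


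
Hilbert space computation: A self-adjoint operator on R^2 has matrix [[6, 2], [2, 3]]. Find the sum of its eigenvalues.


For a self-adjoint (symmetric) matrix, the eigenvalues are real.
The sum of eigenvalues equals the trace of the matrix.
trace = 6 + 3 = 9

9


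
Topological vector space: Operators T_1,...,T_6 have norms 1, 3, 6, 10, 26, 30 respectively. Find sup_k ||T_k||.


By the Uniform Boundedness Principle, the supremum of norms is finite.
sup_k ||T_k|| = max(1, 3, 6, 10, 26, 30) = 30

30


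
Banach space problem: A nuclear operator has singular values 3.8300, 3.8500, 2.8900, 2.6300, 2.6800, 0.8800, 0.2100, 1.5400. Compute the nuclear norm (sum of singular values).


The nuclear norm is the sum of all singular values.
||T||_1 = 3.8300 + 3.8500 + 2.8900 + 2.6300 + 2.6800 + 0.8800 + 0.2100 + 1.5400
= 18.5100

18.5100


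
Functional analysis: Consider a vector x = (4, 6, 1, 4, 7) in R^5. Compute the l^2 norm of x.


The l^2 norm = (sum |x_i|^2)^(1/2)
Sum of 2th powers = 16 + 36 + 1 + 16 + 49 = 118
||x||_2 = (118)^(1/2) = 10.8628

10.8628


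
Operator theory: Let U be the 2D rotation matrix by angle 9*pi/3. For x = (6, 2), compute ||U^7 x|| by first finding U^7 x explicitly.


U is a rotation by theta = 9*pi/3
U^7 = rotation by 7*theta = 63*pi/3 = 3*pi/3 (mod 2*pi)
cos(3*pi/3) = -1.0000, sin(3*pi/3) = 0.0000
U^7 x = (-1.0000 * 6 - 0.0000 * 2, 0.0000 * 6 + -1.0000 * 2)
= (-6.0000, -2.0000)
||U^7 x|| = sqrt((-6.0000)^2 + (-2.0000)^2) = sqrt(40.0000) = 6.3246

6.3246


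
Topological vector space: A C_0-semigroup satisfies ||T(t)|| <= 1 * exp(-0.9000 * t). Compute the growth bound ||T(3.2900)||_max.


||T(3.2900)|| <= 1 * exp(-0.9000 * 3.2900)
= 1 * exp(-2.9610)
= 1 * 0.0518
= 0.0518

0.0518


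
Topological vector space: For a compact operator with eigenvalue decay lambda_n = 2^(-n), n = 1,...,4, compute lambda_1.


The eigenvalue formula gives lambda_1 = 1/2^1
= 1/2
= 0.5000

0.5000


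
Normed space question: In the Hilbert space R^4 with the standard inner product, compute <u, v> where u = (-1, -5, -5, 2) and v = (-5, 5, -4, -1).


Computing the standard inner product <u, v> = sum u_i * v_i
= -1*-5 + -5*5 + -5*-4 + 2*-1
= 5 + -25 + 20 + -2
= -2

-2


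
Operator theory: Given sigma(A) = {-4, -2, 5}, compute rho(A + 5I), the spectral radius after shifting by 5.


Spectrum of A + 5I = {1, 3, 10}
Spectral radius = max |lambda| over the shifted spectrum
= max(1, 3, 10) = 10

10


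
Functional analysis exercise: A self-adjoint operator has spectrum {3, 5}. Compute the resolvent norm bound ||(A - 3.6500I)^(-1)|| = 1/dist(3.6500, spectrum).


dist(3.6500, {3, 5}) = min(|3.6500 - 3|, |3.6500 - 5|)
= min(0.6500, 1.3500) = 0.6500
Resolvent bound = 1/0.6500 = 1.5385

1.5385


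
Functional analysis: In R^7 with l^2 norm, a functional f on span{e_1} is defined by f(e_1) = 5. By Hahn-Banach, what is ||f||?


The norm of f is given by ||f|| = sup_{||x||=1} |f(x)|.
On span{e_1}, ||e_1|| = 1, so ||f|| = |f(e_1)| / ||e_1||
= |5| / 1 = 5.0000

5.0000


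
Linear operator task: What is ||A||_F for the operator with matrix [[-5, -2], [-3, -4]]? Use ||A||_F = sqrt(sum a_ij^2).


||A||_F^2 = sum a_ij^2
= (-5)^2 + (-2)^2 + (-3)^2 + (-4)^2
= 25 + 4 + 9 + 16 = 54
||A||_F = sqrt(54) = 7.3485

7.3485


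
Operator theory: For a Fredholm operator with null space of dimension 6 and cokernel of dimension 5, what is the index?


The Fredholm index is defined as ind(T) = dim(ker T) - dim(coker T)
= 6 - 5
= 1

1


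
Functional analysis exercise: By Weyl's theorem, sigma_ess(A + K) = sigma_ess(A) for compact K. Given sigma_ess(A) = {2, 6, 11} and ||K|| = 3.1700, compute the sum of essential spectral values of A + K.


By Weyl's theorem, the essential spectrum is invariant under compact perturbations.
sigma_ess(A + K) = sigma_ess(A) = {2, 6, 11}
Sum = 2 + 6 + 11 = 19

19


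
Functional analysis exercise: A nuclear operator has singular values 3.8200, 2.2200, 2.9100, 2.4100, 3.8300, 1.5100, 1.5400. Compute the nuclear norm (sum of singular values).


The nuclear norm is the sum of all singular values.
||T||_1 = 3.8200 + 2.2200 + 2.9100 + 2.4100 + 3.8300 + 1.5100 + 1.5400
= 18.2400

18.2400


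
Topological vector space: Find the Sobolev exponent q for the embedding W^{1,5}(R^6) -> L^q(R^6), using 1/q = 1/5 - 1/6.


Using the Sobolev embedding formula: 1/q = 1/p - k/n
1/q = 1/5 - 1/6 = 1/30
q = 1/(1/30) = 30

30.0000


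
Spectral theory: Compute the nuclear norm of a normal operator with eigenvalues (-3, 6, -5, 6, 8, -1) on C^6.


For a normal operator, singular values equal |eigenvalues|.
Trace norm = sum |lambda_i| = 3 + 6 + 5 + 6 + 8 + 1
= 29

29


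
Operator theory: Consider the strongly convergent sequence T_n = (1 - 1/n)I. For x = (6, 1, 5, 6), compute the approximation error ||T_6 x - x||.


T_6 x - x = (1 - 1/6)x - x = -x/6
||x|| = sqrt(98) = 9.8995
||T_6 x - x|| = ||x||/6 = 9.8995/6 = 1.6499

1.6499


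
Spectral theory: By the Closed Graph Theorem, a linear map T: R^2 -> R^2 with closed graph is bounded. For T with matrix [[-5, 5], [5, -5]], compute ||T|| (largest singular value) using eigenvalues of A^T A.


A^T A = [[50, -50], [-50, 50]]
trace(A^T A) = 100, det(A^T A) = 0
discriminant = 100^2 - 4*0 = 10000
Largest eigenvalue of A^T A = (trace + sqrt(disc))/2 = 100.0000
||T|| = sqrt(100.0000) = 10.0000

10.0000


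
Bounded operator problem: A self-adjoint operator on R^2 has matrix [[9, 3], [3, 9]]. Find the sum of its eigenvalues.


For a self-adjoint (symmetric) matrix, the eigenvalues are real.
The sum of eigenvalues equals the trace of the matrix.
trace = 9 + 9 = 18

18


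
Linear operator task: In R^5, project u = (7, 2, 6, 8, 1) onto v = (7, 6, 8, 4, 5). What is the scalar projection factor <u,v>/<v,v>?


Computing <u,v> = 7*7 + 2*6 + 6*8 + 8*4 + 1*5 = 146
Computing <v,v> = 7^2 + 6^2 + 8^2 + 4^2 + 5^2 = 190
Projection coefficient = 146/190 = 0.7684

0.7684


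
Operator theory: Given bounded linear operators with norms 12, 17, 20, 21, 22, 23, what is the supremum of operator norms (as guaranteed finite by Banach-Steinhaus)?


By the Uniform Boundedness Principle, the supremum of norms is finite.
sup_k ||T_k|| = max(12, 17, 20, 21, 22, 23) = 23

23


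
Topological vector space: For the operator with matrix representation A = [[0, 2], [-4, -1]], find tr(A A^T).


trace(A * A^T) = sum of squares of all entries
= 0^2 + 2^2 + (-4)^2 + (-1)^2
= 0 + 4 + 16 + 1
= 21

21


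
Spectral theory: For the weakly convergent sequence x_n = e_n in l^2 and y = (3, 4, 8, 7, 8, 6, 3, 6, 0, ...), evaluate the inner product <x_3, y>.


x_3 = e_3 is the standard basis vector with 1 in position 3.
<x_3, y> = y_3 = 8
As n -> infinity, <x_n, y> -> 0, confirming weak convergence of (x_n) to 0.

8


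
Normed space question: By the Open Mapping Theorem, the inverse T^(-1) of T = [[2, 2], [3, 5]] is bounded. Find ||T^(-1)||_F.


det(T) = 2*5 - 2*3 = 4
T^(-1) = (1/4) * [[5, -2], [-3, 2]] = [[1.2500, -0.5000], [-0.7500, 0.5000]]
||T^(-1)||_F^2 = 1.2500^2 + (-0.5000)^2 + (-0.7500)^2 + 0.5000^2 = 2.6250
||T^(-1)||_F = sqrt(2.6250) = 1.6202

1.6202


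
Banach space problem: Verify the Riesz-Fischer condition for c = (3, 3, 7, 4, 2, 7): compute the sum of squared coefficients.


sum |c_n|^2 = 3^2 + 3^2 + 7^2 + 4^2 + 2^2 + 7^2
= 9 + 9 + 49 + 16 + 4 + 49
= 136

136


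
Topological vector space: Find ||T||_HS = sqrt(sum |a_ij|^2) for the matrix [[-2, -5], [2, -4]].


The Hilbert-Schmidt norm is sqrt(sum of squares of all entries).
Sum of squares = (-2)^2 + (-5)^2 + 2^2 + (-4)^2
= 4 + 25 + 4 + 16 = 49
||T||_HS = sqrt(49) = 7.0000

7.0000


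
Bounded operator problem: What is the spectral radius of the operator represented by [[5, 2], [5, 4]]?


For a 2x2 matrix, eigenvalues satisfy lambda^2 - (trace)*lambda + det = 0
trace = 5 + 4 = 9
det = 5*4 - 2*5 = 10
discriminant = 9^2 - 4*(10) = 41
spectral radius = max |eigenvalue| = 7.7016

7.7016


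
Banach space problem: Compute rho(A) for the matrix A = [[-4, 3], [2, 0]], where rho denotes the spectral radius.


For a 2x2 matrix, eigenvalues satisfy lambda^2 - (trace)*lambda + det = 0
trace = -4 + 0 = -4
det = -4*0 - 3*2 = -6
discriminant = (-4)^2 - 4*(-6) = 40
spectral radius = max |eigenvalue| = 5.1623

5.1623


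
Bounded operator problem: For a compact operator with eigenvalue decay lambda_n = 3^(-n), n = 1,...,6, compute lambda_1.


The eigenvalue formula gives lambda_1 = 1/3^1
= 1/3
= 0.3333

0.3333


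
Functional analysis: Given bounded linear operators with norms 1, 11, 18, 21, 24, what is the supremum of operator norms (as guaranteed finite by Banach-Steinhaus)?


By the Uniform Boundedness Principle, the supremum of norms is finite.
sup_k ||T_k|| = max(1, 11, 18, 21, 24) = 24

24


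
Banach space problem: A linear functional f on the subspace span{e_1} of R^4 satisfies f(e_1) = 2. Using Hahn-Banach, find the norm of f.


The norm of f is given by ||f|| = sup_{||x||=1} |f(x)|.
On span{e_1}, ||e_1|| = 1, so ||f|| = |f(e_1)| / ||e_1||
= |2| / 1 = 2.0000

2.0000


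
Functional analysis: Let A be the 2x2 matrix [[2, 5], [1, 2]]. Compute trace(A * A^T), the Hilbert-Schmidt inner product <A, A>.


trace(A * A^T) = sum of squares of all entries
= 2^2 + 5^2 + 1^2 + 2^2
= 4 + 25 + 1 + 4
= 34

34


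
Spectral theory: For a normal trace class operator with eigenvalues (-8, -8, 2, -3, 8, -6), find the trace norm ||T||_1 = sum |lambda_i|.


For a normal operator, singular values equal |eigenvalues|.
Trace norm = sum |lambda_i| = 8 + 8 + 2 + 3 + 8 + 6
= 35

35


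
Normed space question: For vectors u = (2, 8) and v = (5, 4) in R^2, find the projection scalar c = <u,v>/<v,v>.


Computing <u,v> = 2*5 + 8*4 = 42
Computing <v,v> = 5^2 + 4^2 = 41
Projection coefficient = 42/41 = 1.0244

1.0244


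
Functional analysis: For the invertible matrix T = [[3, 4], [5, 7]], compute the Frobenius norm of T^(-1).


det(T) = 3*7 - 4*5 = 1
T^(-1) = (1/1) * [[7, -4], [-5, 3]] = [[7.0000, -4.0000], [-5.0000, 3.0000]]
||T^(-1)||_F^2 = 7.0000^2 + (-4.0000)^2 + (-5.0000)^2 + 3.0000^2 = 99.0000
||T^(-1)||_F = sqrt(99.0000) = 9.9499

9.9499


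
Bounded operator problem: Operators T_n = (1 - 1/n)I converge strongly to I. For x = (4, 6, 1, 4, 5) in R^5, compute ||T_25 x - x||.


T_25 x - x = (1 - 1/25)x - x = -x/25
||x|| = sqrt(94) = 9.6954
||T_25 x - x|| = ||x||/25 = 9.6954/25 = 0.3878

0.3878


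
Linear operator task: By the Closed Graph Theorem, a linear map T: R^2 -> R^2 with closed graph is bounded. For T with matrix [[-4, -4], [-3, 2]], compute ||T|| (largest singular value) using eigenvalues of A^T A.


A^T A = [[25, 10], [10, 20]]
trace(A^T A) = 45, det(A^T A) = 400
discriminant = 45^2 - 4*400 = 425
Largest eigenvalue of A^T A = (trace + sqrt(disc))/2 = 32.8078
||T|| = sqrt(32.8078) = 5.7278

5.7278


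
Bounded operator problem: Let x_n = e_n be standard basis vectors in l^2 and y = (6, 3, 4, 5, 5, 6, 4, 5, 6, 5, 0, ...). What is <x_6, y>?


x_6 = e_6 is the standard basis vector with 1 in position 6.
<x_6, y> = y_6 = 6
As n -> infinity, <x_n, y> -> 0, confirming weak convergence of (x_n) to 0.

6


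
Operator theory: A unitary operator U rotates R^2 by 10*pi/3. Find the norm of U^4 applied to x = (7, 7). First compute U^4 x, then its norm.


U is a rotation by theta = 10*pi/3
U^4 = rotation by 4*theta = 40*pi/3 = 4*pi/3 (mod 2*pi)
cos(4*pi/3) = -0.5000, sin(4*pi/3) = -0.8660
U^4 x = (-0.5000 * 7 - -0.8660 * 7, -0.8660 * 7 + -0.5000 * 7)
= (2.5622, -9.5622)
||U^4 x|| = sqrt(2.5622^2 + (-9.5622)^2) = sqrt(98.0000) = 9.8995

9.8995


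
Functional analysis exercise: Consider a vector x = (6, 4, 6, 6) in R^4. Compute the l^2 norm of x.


The l^2 norm = (sum |x_i|^2)^(1/2)
Sum of 2th powers = 36 + 16 + 36 + 36 = 124
||x||_2 = (124)^(1/2) = 11.1355

11.1355


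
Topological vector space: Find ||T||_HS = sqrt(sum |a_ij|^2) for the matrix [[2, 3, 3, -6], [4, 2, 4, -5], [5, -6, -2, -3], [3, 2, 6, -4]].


The Hilbert-Schmidt norm is sqrt(sum of squares of all entries).
Sum of squares = 2^2 + 3^2 + 3^2 + (-6)^2 + 4^2 + 2^2 + 4^2 + (-5)^2 + 5^2 + (-6)^2 + (-2)^2 + (-3)^2 + 3^2 + 2^2 + 6^2 + (-4)^2
= 4 + 9 + 9 + 36 + 16 + 4 + 16 + 25 + 25 + 36 + 4 + 9 + 9 + 4 + 36 + 16 = 258
||T||_HS = sqrt(258) = 16.0624

16.0624


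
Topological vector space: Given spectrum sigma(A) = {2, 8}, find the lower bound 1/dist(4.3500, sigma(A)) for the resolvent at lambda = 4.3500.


dist(4.3500, {2, 8}) = min(|4.3500 - 2|, |4.3500 - 8|)
= min(2.3500, 3.6500) = 2.3500
Resolvent bound = 1/2.3500 = 0.4255

0.4255


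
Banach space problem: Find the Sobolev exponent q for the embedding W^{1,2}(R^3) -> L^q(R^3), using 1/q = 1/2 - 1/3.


Using the Sobolev embedding formula: 1/q = 1/p - k/n
1/q = 1/2 - 1/3 = 1/6
q = 1/(1/6) = 6

6.0000


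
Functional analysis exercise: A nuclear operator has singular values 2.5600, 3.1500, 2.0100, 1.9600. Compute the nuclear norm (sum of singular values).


The nuclear norm is the sum of all singular values.
||T||_1 = 2.5600 + 3.1500 + 2.0100 + 1.9600
= 9.6800

9.6800


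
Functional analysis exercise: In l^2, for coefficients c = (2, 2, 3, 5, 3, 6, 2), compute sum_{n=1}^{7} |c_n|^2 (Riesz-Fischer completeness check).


sum |c_n|^2 = 2^2 + 2^2 + 3^2 + 5^2 + 3^2 + 6^2 + 2^2
= 4 + 4 + 9 + 25 + 9 + 36 + 4
= 91

91


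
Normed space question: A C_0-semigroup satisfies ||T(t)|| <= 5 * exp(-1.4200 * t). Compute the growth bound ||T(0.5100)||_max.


||T(0.5100)|| <= 5 * exp(-1.4200 * 0.5100)
= 5 * exp(-0.7242)
= 5 * 0.4847
= 2.4236

2.4236


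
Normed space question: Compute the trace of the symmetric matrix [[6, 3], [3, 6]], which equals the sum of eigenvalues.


For a self-adjoint (symmetric) matrix, the eigenvalues are real.
The sum of eigenvalues equals the trace of the matrix.
trace = 6 + 6 = 12

12


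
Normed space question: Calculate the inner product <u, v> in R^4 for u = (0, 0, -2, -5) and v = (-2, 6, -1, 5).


Computing the standard inner product <u, v> = sum u_i * v_i
= 0*-2 + 0*6 + -2*-1 + -5*5
= 0 + 0 + 2 + -25
= -23

-23


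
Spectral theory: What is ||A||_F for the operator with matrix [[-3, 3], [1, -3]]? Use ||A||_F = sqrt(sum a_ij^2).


||A||_F^2 = sum a_ij^2
= (-3)^2 + 3^2 + 1^2 + (-3)^2
= 9 + 9 + 1 + 9 = 28
||A||_F = sqrt(28) = 5.2915

5.2915


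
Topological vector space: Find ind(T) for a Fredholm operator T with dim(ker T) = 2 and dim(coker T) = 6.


The Fredholm index is defined as ind(T) = dim(ker T) - dim(coker T)
= 2 - 6
= -4

-4


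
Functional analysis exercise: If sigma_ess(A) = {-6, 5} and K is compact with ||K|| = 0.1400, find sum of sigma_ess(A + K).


By Weyl's theorem, the essential spectrum is invariant under compact perturbations.
sigma_ess(A + K) = sigma_ess(A) = {-6, 5}
Sum = -6 + 5 = -1

-1


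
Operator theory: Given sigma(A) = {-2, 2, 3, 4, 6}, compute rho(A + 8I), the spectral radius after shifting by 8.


Spectrum of A + 8I = {6, 10, 11, 12, 14}
Spectral radius = max |lambda| over the shifted spectrum
= max(6, 10, 11, 12, 14) = 14

14


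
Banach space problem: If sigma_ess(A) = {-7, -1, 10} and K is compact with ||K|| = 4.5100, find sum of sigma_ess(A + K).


By Weyl's theorem, the essential spectrum is invariant under compact perturbations.
sigma_ess(A + K) = sigma_ess(A) = {-7, -1, 10}
Sum = -7 + -1 + 10 = 2

2


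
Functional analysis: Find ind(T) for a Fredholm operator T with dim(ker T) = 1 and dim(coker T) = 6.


The Fredholm index is defined as ind(T) = dim(ker T) - dim(coker T)
= 1 - 6
= -5

-5


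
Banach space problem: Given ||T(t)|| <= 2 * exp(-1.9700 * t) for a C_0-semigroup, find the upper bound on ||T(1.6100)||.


||T(1.6100)|| <= 2 * exp(-1.9700 * 1.6100)
= 2 * exp(-3.1717)
= 2 * 0.0419
= 0.0839

0.0839


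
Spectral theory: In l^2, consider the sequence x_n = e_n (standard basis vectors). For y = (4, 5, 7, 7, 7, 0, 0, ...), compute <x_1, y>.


x_1 = e_1 is the standard basis vector with 1 in position 1.
<x_1, y> = y_1 = 4
As n -> infinity, <x_n, y> -> 0, confirming weak convergence of (x_n) to 0.

4


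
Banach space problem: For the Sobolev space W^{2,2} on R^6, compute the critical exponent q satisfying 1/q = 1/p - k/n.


Using the Sobolev embedding formula: 1/q = 1/p - k/n
1/q = 1/2 - 2/6 = 1/6
q = 1/(1/6) = 6

6.0000


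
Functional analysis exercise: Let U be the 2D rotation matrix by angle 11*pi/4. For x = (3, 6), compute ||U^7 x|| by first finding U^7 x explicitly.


U is a rotation by theta = 11*pi/4
U^7 = rotation by 7*theta = 77*pi/4 = 5*pi/4 (mod 2*pi)
cos(5*pi/4) = -0.7071, sin(5*pi/4) = -0.7071
U^7 x = (-0.7071 * 3 - -0.7071 * 6, -0.7071 * 3 + -0.7071 * 6)
= (2.1213, -6.3640)
||U^7 x|| = sqrt(2.1213^2 + (-6.3640)^2) = sqrt(45.0000) = 6.7082

6.7082


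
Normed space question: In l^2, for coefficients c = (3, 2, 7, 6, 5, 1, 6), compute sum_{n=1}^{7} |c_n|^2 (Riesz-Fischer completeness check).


sum |c_n|^2 = 3^2 + 2^2 + 7^2 + 6^2 + 5^2 + 1^2 + 6^2
= 9 + 4 + 49 + 36 + 25 + 1 + 36
= 160

160


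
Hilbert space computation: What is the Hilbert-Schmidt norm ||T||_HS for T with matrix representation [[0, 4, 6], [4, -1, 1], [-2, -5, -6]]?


The Hilbert-Schmidt norm is sqrt(sum of squares of all entries).
Sum of squares = 0^2 + 4^2 + 6^2 + 4^2 + (-1)^2 + 1^2 + (-2)^2 + (-5)^2 + (-6)^2
= 0 + 16 + 36 + 16 + 1 + 1 + 4 + 25 + 36 = 135
||T||_HS = sqrt(135) = 11.6190

11.6190


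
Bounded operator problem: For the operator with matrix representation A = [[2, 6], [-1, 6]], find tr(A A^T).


trace(A * A^T) = sum of squares of all entries
= 2^2 + 6^2 + (-1)^2 + 6^2
= 4 + 36 + 1 + 36
= 77

77


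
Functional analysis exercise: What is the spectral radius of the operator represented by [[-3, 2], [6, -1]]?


For a 2x2 matrix, eigenvalues satisfy lambda^2 - (trace)*lambda + det = 0
trace = -3 + -1 = -4
det = -3*-1 - 2*6 = -9
discriminant = (-4)^2 - 4*(-9) = 52
spectral radius = max |eigenvalue| = 5.6056

5.6056


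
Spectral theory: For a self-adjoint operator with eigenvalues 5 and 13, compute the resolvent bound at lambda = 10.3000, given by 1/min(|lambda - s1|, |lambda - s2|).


dist(10.3000, {5, 13}) = min(|10.3000 - 5|, |10.3000 - 13|)
= min(5.3000, 2.7000) = 2.7000
Resolvent bound = 1/2.7000 = 0.3704

0.3704


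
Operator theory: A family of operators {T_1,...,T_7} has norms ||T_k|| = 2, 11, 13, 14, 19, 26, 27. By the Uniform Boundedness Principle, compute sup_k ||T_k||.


By the Uniform Boundedness Principle, the supremum of norms is finite.
sup_k ||T_k|| = max(2, 11, 13, 14, 19, 26, 27) = 27

27


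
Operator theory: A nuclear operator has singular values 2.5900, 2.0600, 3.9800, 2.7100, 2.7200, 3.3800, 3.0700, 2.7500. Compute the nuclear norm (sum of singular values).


The nuclear norm is the sum of all singular values.
||T||_1 = 2.5900 + 2.0600 + 3.9800 + 2.7100 + 2.7200 + 3.3800 + 3.0700 + 2.7500
= 23.2600

23.2600


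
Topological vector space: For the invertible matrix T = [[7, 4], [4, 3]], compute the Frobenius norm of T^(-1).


det(T) = 7*3 - 4*4 = 5
T^(-1) = (1/5) * [[3, -4], [-4, 7]] = [[0.6000, -0.8000], [-0.8000, 1.4000]]
||T^(-1)||_F^2 = 0.6000^2 + (-0.8000)^2 + (-0.8000)^2 + 1.4000^2 = 3.6000
||T^(-1)||_F = sqrt(3.6000) = 1.8974

1.8974


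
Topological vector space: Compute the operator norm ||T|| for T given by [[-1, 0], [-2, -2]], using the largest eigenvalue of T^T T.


A^T A = [[5, 4], [4, 4]]
trace(A^T A) = 9, det(A^T A) = 4
discriminant = 9^2 - 4*4 = 65
Largest eigenvalue of A^T A = (trace + sqrt(disc))/2 = 8.5311
||T|| = sqrt(8.5311) = 2.9208

2.9208


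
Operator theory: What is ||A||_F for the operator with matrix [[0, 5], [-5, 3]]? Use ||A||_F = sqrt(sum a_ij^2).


||A||_F^2 = sum a_ij^2
= 0^2 + 5^2 + (-5)^2 + 3^2
= 0 + 25 + 25 + 9 = 59
||A||_F = sqrt(59) = 7.6811

7.6811


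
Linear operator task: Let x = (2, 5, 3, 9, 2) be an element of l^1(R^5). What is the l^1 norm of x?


The l^1 norm equals the sum of absolute values of all components.
||x||_1 = 2 + 5 + 3 + 9 + 2
= 21

21.0000


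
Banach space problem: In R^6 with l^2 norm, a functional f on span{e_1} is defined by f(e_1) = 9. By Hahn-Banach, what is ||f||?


The norm of f is given by ||f|| = sup_{||x||=1} |f(x)|.
On span{e_1}, ||e_1|| = 1, so ||f|| = |f(e_1)| / ||e_1||
= |9| / 1 = 9.0000

9.0000


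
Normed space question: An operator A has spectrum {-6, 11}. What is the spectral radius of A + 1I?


Spectrum of A + 1I = {-5, 12}
Spectral radius = max |lambda| over the shifted spectrum
= max(5, 12) = 12

12


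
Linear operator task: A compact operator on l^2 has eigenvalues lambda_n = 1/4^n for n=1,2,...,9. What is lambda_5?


The eigenvalue formula gives lambda_5 = 1/4^5
= 1/1024
= 9.7656e-04

9.7656e-04


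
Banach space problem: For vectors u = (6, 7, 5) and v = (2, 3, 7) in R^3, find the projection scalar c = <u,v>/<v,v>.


Computing <u,v> = 6*2 + 7*3 + 5*7 = 68
Computing <v,v> = 2^2 + 3^2 + 7^2 = 62
Projection coefficient = 68/62 = 1.0968

1.0968


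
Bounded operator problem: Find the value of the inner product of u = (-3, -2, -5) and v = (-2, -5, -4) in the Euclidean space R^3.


Computing the standard inner product <u, v> = sum u_i * v_i
= -3*-2 + -2*-5 + -5*-4
= 6 + 10 + 20
= 36

36


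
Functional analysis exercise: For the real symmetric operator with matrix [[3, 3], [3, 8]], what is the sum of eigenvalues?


For a self-adjoint (symmetric) matrix, the eigenvalues are real.
The sum of eigenvalues equals the trace of the matrix.
trace = 3 + 8 = 11

11


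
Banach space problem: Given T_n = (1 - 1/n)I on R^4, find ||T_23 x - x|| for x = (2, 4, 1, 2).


T_23 x - x = (1 - 1/23)x - x = -x/23
||x|| = sqrt(25) = 5.0000
||T_23 x - x|| = ||x||/23 = 5.0000/23 = 0.2174

0.2174


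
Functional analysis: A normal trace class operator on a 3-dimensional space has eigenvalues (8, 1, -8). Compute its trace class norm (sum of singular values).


For a normal operator, singular values equal |eigenvalues|.
Trace norm = sum |lambda_i| = 8 + 1 + 8
= 17

17


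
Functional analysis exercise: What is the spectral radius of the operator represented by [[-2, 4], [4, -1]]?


For a 2x2 matrix, eigenvalues satisfy lambda^2 - (trace)*lambda + det = 0
trace = -2 + -1 = -3
det = -2*-1 - 4*4 = -14
discriminant = (-3)^2 - 4*(-14) = 65
spectral radius = max |eigenvalue| = 5.5311

5.5311


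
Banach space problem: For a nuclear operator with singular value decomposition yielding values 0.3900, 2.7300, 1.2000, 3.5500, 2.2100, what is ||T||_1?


The nuclear norm is the sum of all singular values.
||T||_1 = 0.3900 + 2.7300 + 1.2000 + 3.5500 + 2.2100
= 10.0800

10.0800


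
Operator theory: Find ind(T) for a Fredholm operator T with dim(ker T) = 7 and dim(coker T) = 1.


The Fredholm index is defined as ind(T) = dim(ker T) - dim(coker T)
= 7 - 1
= 6

6


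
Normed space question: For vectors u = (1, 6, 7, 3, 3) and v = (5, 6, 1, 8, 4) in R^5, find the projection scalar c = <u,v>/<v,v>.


Computing <u,v> = 1*5 + 6*6 + 7*1 + 3*8 + 3*4 = 84
Computing <v,v> = 5^2 + 6^2 + 1^2 + 8^2 + 4^2 = 142
Projection coefficient = 84/142 = 0.5915

0.5915


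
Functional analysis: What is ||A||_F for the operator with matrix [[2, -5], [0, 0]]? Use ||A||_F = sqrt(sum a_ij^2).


||A||_F^2 = sum a_ij^2
= 2^2 + (-5)^2 + 0^2 + 0^2
= 4 + 25 + 0 + 0 = 29
||A||_F = sqrt(29) = 5.3852

5.3852


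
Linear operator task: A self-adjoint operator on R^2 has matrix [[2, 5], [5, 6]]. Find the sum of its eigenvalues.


For a self-adjoint (symmetric) matrix, the eigenvalues are real.
The sum of eigenvalues equals the trace of the matrix.
trace = 2 + 6 = 8

8


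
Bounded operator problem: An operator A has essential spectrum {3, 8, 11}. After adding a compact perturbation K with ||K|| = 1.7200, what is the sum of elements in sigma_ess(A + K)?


By Weyl's theorem, the essential spectrum is invariant under compact perturbations.
sigma_ess(A + K) = sigma_ess(A) = {3, 8, 11}
Sum = 3 + 8 + 11 = 22

22


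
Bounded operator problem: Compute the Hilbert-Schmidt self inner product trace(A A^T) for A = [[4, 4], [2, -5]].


trace(A * A^T) = sum of squares of all entries
= 4^2 + 4^2 + 2^2 + (-5)^2
= 16 + 16 + 4 + 25
= 61

61


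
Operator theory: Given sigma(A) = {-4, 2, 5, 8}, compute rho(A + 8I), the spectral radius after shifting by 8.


Spectrum of A + 8I = {4, 10, 13, 16}
Spectral radius = max |lambda| over the shifted spectrum
= max(4, 10, 13, 16) = 16

16


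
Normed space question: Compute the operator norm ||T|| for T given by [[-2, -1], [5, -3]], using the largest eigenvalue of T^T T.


A^T A = [[29, -13], [-13, 10]]
trace(A^T A) = 39, det(A^T A) = 121
discriminant = 39^2 - 4*121 = 1037
Largest eigenvalue of A^T A = (trace + sqrt(disc))/2 = 35.6012
||T|| = sqrt(35.6012) = 5.9667

5.9667


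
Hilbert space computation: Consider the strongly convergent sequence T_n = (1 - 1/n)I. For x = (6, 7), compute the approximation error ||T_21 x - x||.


T_21 x - x = (1 - 1/21)x - x = -x/21
||x|| = sqrt(85) = 9.2195
||T_21 x - x|| = ||x||/21 = 9.2195/21 = 0.4390

0.4390


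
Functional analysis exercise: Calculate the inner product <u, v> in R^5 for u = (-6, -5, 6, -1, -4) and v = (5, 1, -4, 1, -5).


Computing the standard inner product <u, v> = sum u_i * v_i
= -6*5 + -5*1 + 6*-4 + -1*1 + -4*-5
= -30 + -5 + -24 + -1 + 20
= -40

-40


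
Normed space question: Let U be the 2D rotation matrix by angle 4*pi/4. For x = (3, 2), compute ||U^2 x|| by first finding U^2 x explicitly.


U is a rotation by theta = 4*pi/4
U^2 = rotation by 2*theta = 8*pi/4 = 0*pi/4 (mod 2*pi)
cos(0*pi/4) = 1.0000, sin(0*pi/4) = 0.0000
U^2 x = (1.0000 * 3 - 0.0000 * 2, 0.0000 * 3 + 1.0000 * 2)
= (3.0000, 2.0000)
||U^2 x|| = sqrt(3.0000^2 + 2.0000^2) = sqrt(13.0000) = 3.6056

3.6056


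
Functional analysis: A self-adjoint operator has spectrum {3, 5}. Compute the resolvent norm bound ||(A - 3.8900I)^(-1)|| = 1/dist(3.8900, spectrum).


dist(3.8900, {3, 5}) = min(|3.8900 - 3|, |3.8900 - 5|)
= min(0.8900, 1.1100) = 0.8900
Resolvent bound = 1/0.8900 = 1.1236

1.1236


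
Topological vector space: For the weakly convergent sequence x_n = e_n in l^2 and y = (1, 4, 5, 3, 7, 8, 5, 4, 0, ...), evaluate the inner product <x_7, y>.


x_7 = e_7 is the standard basis vector with 1 in position 7.
<x_7, y> = y_7 = 5
As n -> infinity, <x_n, y> -> 0, confirming weak convergence of (x_n) to 0.

5


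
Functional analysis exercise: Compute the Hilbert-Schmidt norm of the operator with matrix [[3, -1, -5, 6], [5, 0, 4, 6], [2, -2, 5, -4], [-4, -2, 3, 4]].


The Hilbert-Schmidt norm is sqrt(sum of squares of all entries).
Sum of squares = 3^2 + (-1)^2 + (-5)^2 + 6^2 + 5^2 + 0^2 + 4^2 + 6^2 + 2^2 + (-2)^2 + 5^2 + (-4)^2 + (-4)^2 + (-2)^2 + 3^2 + 4^2
= 9 + 1 + 25 + 36 + 25 + 0 + 16 + 36 + 4 + 4 + 25 + 16 + 16 + 4 + 9 + 16 = 242
||T||_HS = sqrt(242) = 15.5563

15.5563


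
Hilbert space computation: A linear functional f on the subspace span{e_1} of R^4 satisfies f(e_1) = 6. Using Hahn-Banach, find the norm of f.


The norm of f is given by ||f|| = sup_{||x||=1} |f(x)|.
On span{e_1}, ||e_1|| = 1, so ||f|| = |f(e_1)| / ||e_1||
= |6| / 1 = 6.0000

6.0000


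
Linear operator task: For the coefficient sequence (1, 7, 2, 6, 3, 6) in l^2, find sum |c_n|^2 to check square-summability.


sum |c_n|^2 = 1^2 + 7^2 + 2^2 + 6^2 + 3^2 + 6^2
= 1 + 49 + 4 + 36 + 9 + 36
= 135

135


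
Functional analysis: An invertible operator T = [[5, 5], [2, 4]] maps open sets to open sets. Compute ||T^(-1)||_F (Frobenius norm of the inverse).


det(T) = 5*4 - 5*2 = 10
T^(-1) = (1/10) * [[4, -5], [-2, 5]] = [[0.4000, -0.5000], [-0.2000, 0.5000]]
||T^(-1)||_F^2 = 0.4000^2 + (-0.5000)^2 + (-0.2000)^2 + 0.5000^2 = 0.7000
||T^(-1)||_F = sqrt(0.7000) = 0.8367

0.8367


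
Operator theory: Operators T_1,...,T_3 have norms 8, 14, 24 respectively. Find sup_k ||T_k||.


By the Uniform Boundedness Principle, the supremum of norms is finite.
sup_k ||T_k|| = max(8, 14, 24) = 24

24


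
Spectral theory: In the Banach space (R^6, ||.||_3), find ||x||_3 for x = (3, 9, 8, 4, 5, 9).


The l^3 norm = (sum |x_i|^3)^(1/3)
Sum of 3th powers = 27 + 729 + 512 + 64 + 125 + 729 = 2186
||x||_3 = (2186)^(1/3) = 12.9783

12.9783


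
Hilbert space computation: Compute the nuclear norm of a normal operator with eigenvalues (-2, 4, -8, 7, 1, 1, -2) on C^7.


For a normal operator, singular values equal |eigenvalues|.
Trace norm = sum |lambda_i| = 2 + 4 + 8 + 7 + 1 + 1 + 2
= 25

25


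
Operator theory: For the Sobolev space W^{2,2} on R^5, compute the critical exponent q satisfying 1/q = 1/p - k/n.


Using the Sobolev embedding formula: 1/q = 1/p - k/n
1/q = 1/2 - 2/5 = 1/10
q = 1/(1/10) = 10

10.0000


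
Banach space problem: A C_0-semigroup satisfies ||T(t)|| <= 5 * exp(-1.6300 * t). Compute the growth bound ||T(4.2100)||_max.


||T(4.2100)|| <= 5 * exp(-1.6300 * 4.2100)
= 5 * exp(-6.8623)
= 5 * 0.0010
= 0.0052

0.0052


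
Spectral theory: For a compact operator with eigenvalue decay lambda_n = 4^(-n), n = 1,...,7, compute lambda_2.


The eigenvalue formula gives lambda_2 = 1/4^2
= 1/16
= 0.0625

0.0625


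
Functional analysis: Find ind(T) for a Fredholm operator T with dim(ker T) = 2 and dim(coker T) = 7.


The Fredholm index is defined as ind(T) = dim(ker T) - dim(coker T)
= 2 - 7
= -5

-5


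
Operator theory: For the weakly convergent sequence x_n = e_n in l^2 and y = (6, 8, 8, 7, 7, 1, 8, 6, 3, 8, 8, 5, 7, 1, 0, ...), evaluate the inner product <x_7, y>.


x_7 = e_7 is the standard basis vector with 1 in position 7.
<x_7, y> = y_7 = 8
As n -> infinity, <x_n, y> -> 0, confirming weak convergence of (x_n) to 0.

8


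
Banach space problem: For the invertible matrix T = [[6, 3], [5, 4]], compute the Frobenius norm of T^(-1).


det(T) = 6*4 - 3*5 = 9
T^(-1) = (1/9) * [[4, -3], [-5, 6]] = [[0.4444, -0.3333], [-0.5556, 0.6667]]
||T^(-1)||_F^2 = 0.4444^2 + (-0.3333)^2 + (-0.5556)^2 + 0.6667^2 = 1.0617
||T^(-1)||_F = sqrt(1.0617) = 1.0304

1.0304


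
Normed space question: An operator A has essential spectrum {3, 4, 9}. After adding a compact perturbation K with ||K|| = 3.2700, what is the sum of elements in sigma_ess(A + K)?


By Weyl's theorem, the essential spectrum is invariant under compact perturbations.
sigma_ess(A + K) = sigma_ess(A) = {3, 4, 9}
Sum = 3 + 4 + 9 = 16

16


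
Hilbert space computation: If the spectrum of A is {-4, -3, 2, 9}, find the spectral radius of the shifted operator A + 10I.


Spectrum of A + 10I = {6, 7, 12, 19}
Spectral radius = max |lambda| over the shifted spectrum
= max(6, 7, 12, 19) = 19

19


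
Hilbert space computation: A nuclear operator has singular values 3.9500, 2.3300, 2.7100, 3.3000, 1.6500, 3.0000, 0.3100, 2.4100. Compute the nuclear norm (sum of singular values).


The nuclear norm is the sum of all singular values.
||T||_1 = 3.9500 + 2.3300 + 2.7100 + 3.3000 + 1.6500 + 3.0000 + 0.3100 + 2.4100
= 19.6600

19.6600


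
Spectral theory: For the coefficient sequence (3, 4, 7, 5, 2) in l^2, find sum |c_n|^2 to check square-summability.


sum |c_n|^2 = 3^2 + 4^2 + 7^2 + 5^2 + 2^2
= 9 + 16 + 49 + 25 + 4
= 103

103


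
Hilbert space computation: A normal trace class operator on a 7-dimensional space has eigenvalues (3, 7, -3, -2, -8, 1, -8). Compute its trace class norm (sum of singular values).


For a normal operator, singular values equal |eigenvalues|.
Trace norm = sum |lambda_i| = 3 + 7 + 3 + 2 + 8 + 1 + 8
= 32

32


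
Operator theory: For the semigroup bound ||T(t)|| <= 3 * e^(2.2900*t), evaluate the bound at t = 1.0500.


||T(1.0500)|| <= 3 * exp(2.2900 * 1.0500)
= 3 * exp(2.4045)
= 3 * 11.0729
= 33.2187

33.2187


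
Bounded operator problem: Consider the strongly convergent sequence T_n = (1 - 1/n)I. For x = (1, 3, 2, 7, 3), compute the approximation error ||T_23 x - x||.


T_23 x - x = (1 - 1/23)x - x = -x/23
||x|| = sqrt(72) = 8.4853
||T_23 x - x|| = ||x||/23 = 8.4853/23 = 0.3689

0.3689


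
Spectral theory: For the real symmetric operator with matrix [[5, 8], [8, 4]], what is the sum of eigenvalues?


For a self-adjoint (symmetric) matrix, the eigenvalues are real.
The sum of eigenvalues equals the trace of the matrix.
trace = 5 + 4 = 9

9


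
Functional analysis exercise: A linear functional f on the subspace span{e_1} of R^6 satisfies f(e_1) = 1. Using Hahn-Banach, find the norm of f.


The norm of f is given by ||f|| = sup_{||x||=1} |f(x)|.
On span{e_1}, ||e_1|| = 1, so ||f|| = |f(e_1)| / ||e_1||
= |1| / 1 = 1.0000

1.0000


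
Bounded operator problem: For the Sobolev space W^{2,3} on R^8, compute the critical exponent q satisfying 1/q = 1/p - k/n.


Using the Sobolev embedding formula: 1/q = 1/p - k/n
1/q = 1/3 - 2/8 = 1/12
q = 1/(1/12) = 12

12.0000


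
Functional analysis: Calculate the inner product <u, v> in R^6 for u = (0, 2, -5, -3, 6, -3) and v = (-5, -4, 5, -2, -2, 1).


Computing the standard inner product <u, v> = sum u_i * v_i
= 0*-5 + 2*-4 + -5*5 + -3*-2 + 6*-2 + -3*1
= 0 + -8 + -25 + 6 + -12 + -3
= -42

-42


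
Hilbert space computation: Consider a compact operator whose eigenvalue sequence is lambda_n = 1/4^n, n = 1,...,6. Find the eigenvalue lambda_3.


The eigenvalue formula gives lambda_3 = 1/4^3
= 1/64
= 0.0156

0.0156


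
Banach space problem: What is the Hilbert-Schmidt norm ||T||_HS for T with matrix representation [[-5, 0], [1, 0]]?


The Hilbert-Schmidt norm is sqrt(sum of squares of all entries).
Sum of squares = (-5)^2 + 0^2 + 1^2 + 0^2
= 25 + 0 + 1 + 0 = 26
||T||_HS = sqrt(26) = 5.0990

5.0990


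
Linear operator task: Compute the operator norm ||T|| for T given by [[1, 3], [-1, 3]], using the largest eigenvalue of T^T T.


A^T A = [[2, 0], [0, 18]]
trace(A^T A) = 20, det(A^T A) = 36
discriminant = 20^2 - 4*36 = 256
Largest eigenvalue of A^T A = (trace + sqrt(disc))/2 = 18.0000
||T|| = sqrt(18.0000) = 4.2426

4.2426


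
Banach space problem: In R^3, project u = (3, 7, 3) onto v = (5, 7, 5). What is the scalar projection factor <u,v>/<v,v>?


Computing <u,v> = 3*5 + 7*7 + 3*5 = 79
Computing <v,v> = 5^2 + 7^2 + 5^2 = 99
Projection coefficient = 79/99 = 0.7980

0.7980


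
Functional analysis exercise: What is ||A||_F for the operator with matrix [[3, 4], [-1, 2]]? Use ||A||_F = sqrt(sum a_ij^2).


||A||_F^2 = sum a_ij^2
= 3^2 + 4^2 + (-1)^2 + 2^2
= 9 + 16 + 1 + 4 = 30
||A||_F = sqrt(30) = 5.4772

5.4772


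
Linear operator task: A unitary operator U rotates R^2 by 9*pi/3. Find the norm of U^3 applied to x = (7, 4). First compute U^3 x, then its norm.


U is a rotation by theta = 9*pi/3
U^3 = rotation by 3*theta = 27*pi/3 = 3*pi/3 (mod 2*pi)
cos(3*pi/3) = -1.0000, sin(3*pi/3) = 0.0000
U^3 x = (-1.0000 * 7 - 0.0000 * 4, 0.0000 * 7 + -1.0000 * 4)
= (-7.0000, -4.0000)
||U^3 x|| = sqrt((-7.0000)^2 + (-4.0000)^2) = sqrt(65.0000) = 8.0623

8.0623


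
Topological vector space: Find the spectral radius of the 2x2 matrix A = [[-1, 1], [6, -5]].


For a 2x2 matrix, eigenvalues satisfy lambda^2 - (trace)*lambda + det = 0
trace = -1 + -5 = -6
det = -1*-5 - 1*6 = -1
discriminant = (-6)^2 - 4*(-1) = 40
spectral radius = max |eigenvalue| = 6.1623

6.1623


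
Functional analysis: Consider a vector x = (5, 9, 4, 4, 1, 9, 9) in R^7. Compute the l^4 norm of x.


The l^4 norm = (sum |x_i|^4)^(1/4)
Sum of 4th powers = 625 + 6561 + 256 + 256 + 1 + 6561 + 6561 = 20821
||x||_4 = (20821)^(1/4) = 12.0123

12.0123


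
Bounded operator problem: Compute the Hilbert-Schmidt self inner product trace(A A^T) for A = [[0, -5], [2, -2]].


trace(A * A^T) = sum of squares of all entries
= 0^2 + (-5)^2 + 2^2 + (-2)^2
= 0 + 25 + 4 + 4
= 33

33


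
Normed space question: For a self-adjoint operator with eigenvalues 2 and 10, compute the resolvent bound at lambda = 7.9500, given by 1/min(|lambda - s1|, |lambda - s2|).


dist(7.9500, {2, 10}) = min(|7.9500 - 2|, |7.9500 - 10|)
= min(5.9500, 2.0500) = 2.0500
Resolvent bound = 1/2.0500 = 0.4878

0.4878


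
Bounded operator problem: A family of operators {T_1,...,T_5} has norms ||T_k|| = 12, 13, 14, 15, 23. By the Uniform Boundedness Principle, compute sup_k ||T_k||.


By the Uniform Boundedness Principle, the supremum of norms is finite.
sup_k ||T_k|| = max(12, 13, 14, 15, 23) = 23

23


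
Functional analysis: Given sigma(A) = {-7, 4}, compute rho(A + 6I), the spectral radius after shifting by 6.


Spectrum of A + 6I = {-1, 10}
Spectral radius = max |lambda| over the shifted spectrum
= max(1, 10) = 10

10


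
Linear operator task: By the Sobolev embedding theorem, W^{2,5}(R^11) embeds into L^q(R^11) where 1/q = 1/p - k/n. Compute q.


Using the Sobolev embedding formula: 1/q = 1/p - k/n
1/q = 1/5 - 2/11 = 1/55
q = 1/(1/55) = 55

55.0000
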